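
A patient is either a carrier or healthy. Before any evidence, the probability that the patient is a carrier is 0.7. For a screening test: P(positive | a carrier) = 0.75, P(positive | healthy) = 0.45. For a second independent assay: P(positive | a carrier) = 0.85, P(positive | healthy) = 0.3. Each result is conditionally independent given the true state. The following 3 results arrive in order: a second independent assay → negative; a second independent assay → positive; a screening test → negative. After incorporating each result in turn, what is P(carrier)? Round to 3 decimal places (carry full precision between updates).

After a second independent assay='negative': P(carrier) = 0.15·0.7000 / (0.15·0.7000 + 0.7·0.3000) ≈ 0.3333
After a second independent assay='positive': P(carrier) = 0.85·0.3333 / (0.85·0.3333 + 0.3·0.6667) ≈ 0.5862
After a screening test='negative': P(carrier) = 0.25·0.5862 / (0.25·0.5862 + 0.55·0.4138) ≈ 0.3917

0.392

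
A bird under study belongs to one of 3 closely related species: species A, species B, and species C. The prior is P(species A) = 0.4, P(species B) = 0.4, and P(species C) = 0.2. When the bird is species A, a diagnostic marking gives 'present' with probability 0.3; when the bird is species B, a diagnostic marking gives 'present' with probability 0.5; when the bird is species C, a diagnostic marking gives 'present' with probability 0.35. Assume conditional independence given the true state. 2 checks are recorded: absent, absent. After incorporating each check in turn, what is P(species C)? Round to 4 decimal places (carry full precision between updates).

Each posterior becomes the prior for the next update.
After 'absent': normaliser = 0.7·0.4000 + 0.5·0.4000 + 0.65·0.2000; P(species A) ≈ 0.4590, P(species B) ≈ 0.3279, P(species C) ≈ 0.2131
After 'absent': normaliser = 0.7·0.4590 + 0.5·0.3279 + 0.65·0.2131; P(species A) ≈ 0.5151, P(species B) ≈ 0.2628, P(species C) ≈ 0.2221

0.2221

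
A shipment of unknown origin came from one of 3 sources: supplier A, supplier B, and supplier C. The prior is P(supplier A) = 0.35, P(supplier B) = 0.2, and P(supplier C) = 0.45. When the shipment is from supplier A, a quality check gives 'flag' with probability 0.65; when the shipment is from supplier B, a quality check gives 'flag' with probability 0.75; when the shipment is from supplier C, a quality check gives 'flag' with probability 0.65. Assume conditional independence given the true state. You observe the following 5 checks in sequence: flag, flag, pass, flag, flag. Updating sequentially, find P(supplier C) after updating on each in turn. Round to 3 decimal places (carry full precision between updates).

0.427

After 'flag': normaliser = 0.65·0.3500 + 0.75·0.2000 + 0.65·0.4500; P(supplier A) ≈ 0.3396, P(supplier B) ≈ 0.2239, P(supplier C) ≈ 0.4366
After 'flag': normaliser = 0.65·0.3396 + 0.75·0.2239 + 0.65·0.4366; P(supplier A) ≈ 0.3282, P(supplier B) ≈ 0.2497, P(supplier C) ≈ 0.4220
After 'pass': normaliser = 0.35·0.3282 + 0.25·0.2497 + 0.35·0.4220; P(supplier A) ≈ 0.3535, P(supplier B) ≈ 0.1921, P(supplier C) ≈ 0.4545
After 'flag': normaliser = 0.65·0.3535 + 0.75·0.1921 + 0.65·0.4545; P(supplier A) ≈ 0.3433, P(supplier B) ≈ 0.2153, P(supplier C) ≈ 0.4414
After 'flag': normaliser = 0.65·0.3433 + 0.75·0.2153 + 0.65·0.4414; P(supplier A) ≈ 0.3323, P(supplier B) ≈ 0.2404, P(supplier C) ≈ 0.4273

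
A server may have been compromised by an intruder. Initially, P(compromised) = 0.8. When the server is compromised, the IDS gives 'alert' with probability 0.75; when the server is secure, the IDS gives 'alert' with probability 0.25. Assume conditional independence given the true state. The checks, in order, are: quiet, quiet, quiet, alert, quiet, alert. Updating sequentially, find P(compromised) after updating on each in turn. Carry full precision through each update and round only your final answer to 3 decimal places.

After 'quiet': P(compromised) = 0.25·0.8000 / (0.25·0.8000 + 0.75·0.2000) ≈ 0.5714
After 'quiet': P(compromised) = 0.25·0.5714 / (0.25·0.5714 + 0.75·0.4286) ≈ 0.3077
After 'quiet': P(compromised) = 0.25·0.3077 / (0.25·0.3077 + 0.75·0.6923) ≈ 0.1290
After 'alert': P(compromised) = 0.75·0.1290 / (0.75·0.1290 + 0.25·0.8710) ≈ 0.3077
After 'quiet': P(compromised) = 0.25·0.3077 / (0.25·0.3077 + 0.75·0.6923) ≈ 0.1290
After 'alert': P(compromised) = 0.75·0.1290 / (0.75·0.1290 + 0.25·0.8710) ≈ 0.3077

0.308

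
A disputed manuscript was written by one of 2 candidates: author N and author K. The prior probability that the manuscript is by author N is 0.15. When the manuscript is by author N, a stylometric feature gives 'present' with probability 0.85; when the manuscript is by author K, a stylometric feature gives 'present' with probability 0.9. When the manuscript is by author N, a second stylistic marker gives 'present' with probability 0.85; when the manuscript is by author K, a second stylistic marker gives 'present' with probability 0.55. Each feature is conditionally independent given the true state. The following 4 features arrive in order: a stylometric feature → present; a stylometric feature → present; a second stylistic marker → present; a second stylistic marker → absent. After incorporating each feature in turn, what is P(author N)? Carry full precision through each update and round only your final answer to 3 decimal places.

After a stylometric feature='present': P(author N) = 0.85·0.1500 / (0.85·0.1500 + 0.9·0.8500) ≈ 0.1429
After a stylometric feature='present': P(author N) = 0.85·0.1429 / (0.85·0.1429 + 0.9·0.8571) ≈ 0.1360
After a second stylistic marker='present': P(author N) = 0.85·0.1360 / (0.85·0.1360 + 0.55·0.8640) ≈ 0.1957
After a second stylistic marker='absent': P(author N) = 0.15·0.1957 / (0.15·0.1957 + 0.45·0.8043) ≈ 0.0750

0.075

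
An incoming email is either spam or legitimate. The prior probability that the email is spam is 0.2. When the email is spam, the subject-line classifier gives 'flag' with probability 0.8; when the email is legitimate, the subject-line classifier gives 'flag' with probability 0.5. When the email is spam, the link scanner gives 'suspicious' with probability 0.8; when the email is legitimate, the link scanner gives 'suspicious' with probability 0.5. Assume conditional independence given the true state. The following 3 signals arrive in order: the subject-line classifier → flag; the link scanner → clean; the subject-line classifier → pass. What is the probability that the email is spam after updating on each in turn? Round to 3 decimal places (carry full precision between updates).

Each posterior becomes the prior for the next update.
After the subject-line classifier='flag': P(spam) = 0.8·0.2000 / (0.8·0.2000 + 0.5·0.8000) ≈ 0.2857
After the link scanner='clean': P(spam) = 0.2·0.2857 / (0.2·0.2857 + 0.5·0.7143) ≈ 0.1379
After the subject-line classifier='pass': P(spam) = 0.2·0.1379 / (0.2·0.1379 + 0.5·0.8621) ≈ 0.0602

0.060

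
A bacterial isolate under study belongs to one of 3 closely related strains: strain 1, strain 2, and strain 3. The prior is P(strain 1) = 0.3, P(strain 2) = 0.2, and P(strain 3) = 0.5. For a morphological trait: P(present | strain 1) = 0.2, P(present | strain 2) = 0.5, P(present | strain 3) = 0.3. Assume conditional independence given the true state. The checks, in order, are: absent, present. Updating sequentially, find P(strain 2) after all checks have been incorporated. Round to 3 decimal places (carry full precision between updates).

After 'absent': normaliser = 0.8·0.3000 + 0.5·0.2000 + 0.7·0.5000; P(strain 1) ≈ 0.3478, P(strain 2) ≈ 0.1449, P(strain 3) ≈ 0.5072
After 'present': normaliser = 0.2·0.3478 + 0.5·0.1449 + 0.3·0.5072; P(strain 1) ≈ 0.2365, P(strain 2) ≈ 0.2463, P(strain 3) ≈ 0.5172

0.246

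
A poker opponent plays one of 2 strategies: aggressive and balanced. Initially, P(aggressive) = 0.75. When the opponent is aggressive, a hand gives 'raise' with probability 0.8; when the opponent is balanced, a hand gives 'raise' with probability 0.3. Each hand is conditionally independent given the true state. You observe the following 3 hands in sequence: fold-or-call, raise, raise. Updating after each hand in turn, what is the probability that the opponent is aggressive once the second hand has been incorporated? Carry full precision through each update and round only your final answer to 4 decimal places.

0.6957

After 'fold-or-call': P(aggressive) = 0.2·0.7500 / (0.2·0.7500 + 0.7·0.2500) ≈ 0.4615
After 'raise': P(aggressive) = 0.8·0.4615 / (0.8·0.4615 + 0.3·0.5385) ≈ 0.6957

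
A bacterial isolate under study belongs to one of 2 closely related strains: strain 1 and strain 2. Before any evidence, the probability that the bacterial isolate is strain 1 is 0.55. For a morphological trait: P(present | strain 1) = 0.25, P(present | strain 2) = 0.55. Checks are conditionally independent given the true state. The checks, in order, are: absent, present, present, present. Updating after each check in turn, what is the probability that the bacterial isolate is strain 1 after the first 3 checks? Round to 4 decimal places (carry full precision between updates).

0.2962

After 'absent': P(strain 1) = 0.75·0.5500 / (0.75·0.5500 + 0.45·0.4500) ≈ 0.6707
After 'present': P(strain 1) = 0.25·0.6707 / (0.25·0.6707 + 0.55·0.3293) ≈ 0.4808
After 'present': P(strain 1) = 0.25·0.4808 / (0.25·0.4808 + 0.55·0.5192) ≈ 0.2962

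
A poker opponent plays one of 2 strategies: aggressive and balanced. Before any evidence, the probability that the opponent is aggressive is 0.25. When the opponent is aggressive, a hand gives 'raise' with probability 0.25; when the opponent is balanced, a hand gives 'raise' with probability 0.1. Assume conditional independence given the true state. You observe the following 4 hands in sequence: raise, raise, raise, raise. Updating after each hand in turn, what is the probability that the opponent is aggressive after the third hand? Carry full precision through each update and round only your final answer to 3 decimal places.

0.839

After 'raise': P(aggressive) = 0.25·0.2500 / (0.25·0.2500 + 0.1·0.7500) ≈ 0.4545
After 'raise': P(aggressive) = 0.25·0.4545 / (0.25·0.4545 + 0.1·0.5455) ≈ 0.6757
After 'raise': P(aggressive) = 0.25·0.6757 / (0.25·0.6757 + 0.1·0.3243) ≈ 0.8389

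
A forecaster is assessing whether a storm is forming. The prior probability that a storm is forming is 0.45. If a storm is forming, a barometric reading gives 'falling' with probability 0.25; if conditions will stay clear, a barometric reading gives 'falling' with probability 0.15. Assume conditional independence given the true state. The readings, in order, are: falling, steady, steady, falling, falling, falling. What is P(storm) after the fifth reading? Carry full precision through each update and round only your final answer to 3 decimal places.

0.747

After 'falling': P(storm) = 0.25·0.4500 / (0.25·0.4500 + 0.15·0.5500) ≈ 0.5769
After 'steady': P(storm) = 0.75·0.5769 / (0.75·0.5769 + 0.85·0.4231) ≈ 0.5461
After 'steady': P(storm) = 0.75·0.5461 / (0.75·0.5461 + 0.85·0.4539) ≈ 0.5150
After 'falling': P(storm) = 0.25·0.5150 / (0.25·0.5150 + 0.15·0.4850) ≈ 0.6389
After 'falling': P(storm) = 0.25·0.6389 / (0.25·0.6389 + 0.15·0.3611) ≈ 0.7468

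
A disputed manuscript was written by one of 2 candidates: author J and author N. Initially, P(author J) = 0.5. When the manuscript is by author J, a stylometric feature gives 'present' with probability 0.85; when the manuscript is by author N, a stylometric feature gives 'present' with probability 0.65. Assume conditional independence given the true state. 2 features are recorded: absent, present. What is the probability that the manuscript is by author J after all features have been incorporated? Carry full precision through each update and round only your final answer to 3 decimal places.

0.359

After 'absent': P(author J) = 0.15·0.5000 / (0.15·0.5000 + 0.35·0.5000) ≈ 0.3000
After 'present': P(author J) = 0.85·0.3000 / (0.85·0.3000 + 0.65·0.7000) ≈ 0.3592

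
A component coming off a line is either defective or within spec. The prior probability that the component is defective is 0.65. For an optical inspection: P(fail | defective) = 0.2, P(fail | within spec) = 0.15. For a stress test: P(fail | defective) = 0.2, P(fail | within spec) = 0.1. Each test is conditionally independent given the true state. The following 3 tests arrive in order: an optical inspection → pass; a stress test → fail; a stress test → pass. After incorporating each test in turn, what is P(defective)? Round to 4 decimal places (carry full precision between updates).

Each posterior becomes the prior for the next update.
After an optical inspection='pass': P(defective) = 0.8·0.6500 / (0.8·0.6500 + 0.85·0.3500) ≈ 0.6361
After a stress test='fail': P(defective) = 0.2·0.6361 / (0.2·0.6361 + 0.1·0.3639) ≈ 0.7776
After a stress test='pass': P(defective) = 0.8·0.7776 / (0.8·0.7776 + 0.9·0.2224) ≈ 0.7565

0.7565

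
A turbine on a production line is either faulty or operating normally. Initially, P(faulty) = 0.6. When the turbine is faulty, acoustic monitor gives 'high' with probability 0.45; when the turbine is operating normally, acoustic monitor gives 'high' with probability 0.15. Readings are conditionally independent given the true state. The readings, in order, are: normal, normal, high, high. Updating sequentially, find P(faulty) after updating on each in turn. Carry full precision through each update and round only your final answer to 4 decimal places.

After 'normal': P(faulty) = 0.55·0.6000 / (0.55·0.6000 + 0.85·0.4000) ≈ 0.4925
After 'normal': P(faulty) = 0.55·0.4925 / (0.55·0.4925 + 0.85·0.5075) ≈ 0.3858
After 'high': P(faulty) = 0.45·0.3858 / (0.45·0.3858 + 0.15·0.6142) ≈ 0.6533
After 'high': P(faulty) = 0.45·0.6533 / (0.45·0.6533 + 0.15·0.3467) ≈ 0.8497

0.8497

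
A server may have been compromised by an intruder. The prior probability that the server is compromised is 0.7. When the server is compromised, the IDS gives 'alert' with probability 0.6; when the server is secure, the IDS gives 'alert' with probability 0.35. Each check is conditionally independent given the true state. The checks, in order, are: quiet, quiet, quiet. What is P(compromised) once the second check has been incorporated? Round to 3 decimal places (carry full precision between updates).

After 'quiet': P(compromised) = 0.4·0.7000 / (0.4·0.7000 + 0.65·0.3000) ≈ 0.5895
After 'quiet': P(compromised) = 0.4·0.5895 / (0.4·0.5895 + 0.65·0.4105) ≈ 0.4691

0.469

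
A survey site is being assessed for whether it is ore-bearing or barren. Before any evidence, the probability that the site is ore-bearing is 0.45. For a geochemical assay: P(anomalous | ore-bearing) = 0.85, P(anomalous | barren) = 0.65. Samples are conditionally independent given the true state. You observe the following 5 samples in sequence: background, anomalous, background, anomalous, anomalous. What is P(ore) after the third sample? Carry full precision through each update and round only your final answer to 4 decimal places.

After 'background': P(ore) = 0.15·0.4500 / (0.15·0.4500 + 0.35·0.5500) ≈ 0.2596
After 'anomalous': P(ore) = 0.85·0.2596 / (0.85·0.2596 + 0.65·0.7404) ≈ 0.3144
After 'background': P(ore) = 0.15·0.3144 / (0.15·0.3144 + 0.35·0.6856) ≈ 0.1642

0.1642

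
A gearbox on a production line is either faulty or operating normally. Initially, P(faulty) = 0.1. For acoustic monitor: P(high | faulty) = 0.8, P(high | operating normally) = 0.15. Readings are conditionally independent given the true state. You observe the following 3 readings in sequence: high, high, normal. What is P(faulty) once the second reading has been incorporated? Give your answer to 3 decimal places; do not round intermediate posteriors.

After 'high': P(faulty) = 0.8·0.1000 / (0.8·0.1000 + 0.15·0.9000) ≈ 0.3721
After 'high': P(faulty) = 0.8·0.3721 / (0.8·0.3721 + 0.15·0.6279) ≈ 0.7596

0.760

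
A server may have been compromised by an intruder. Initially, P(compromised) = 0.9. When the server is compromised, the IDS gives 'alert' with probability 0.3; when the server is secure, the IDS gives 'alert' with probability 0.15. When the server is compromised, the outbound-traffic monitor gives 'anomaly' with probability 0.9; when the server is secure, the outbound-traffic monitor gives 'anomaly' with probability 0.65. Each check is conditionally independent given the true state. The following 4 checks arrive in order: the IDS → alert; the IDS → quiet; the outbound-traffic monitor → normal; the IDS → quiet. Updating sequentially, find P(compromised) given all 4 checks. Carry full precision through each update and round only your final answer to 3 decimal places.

0.777

Each posterior becomes the prior for the next update.
After the IDS='alert': P(compromised) = 0.3·0.9000 / (0.3·0.9000 + 0.15·0.1000) ≈ 0.9474
After the IDS='quiet': P(compromised) = 0.7·0.9474 / (0.7·0.9474 + 0.85·0.0526) ≈ 0.9368
After the outbound-traffic monitor='normal': P(compromised) = 0.1·0.9368 / (0.1·0.9368 + 0.35·0.0632) ≈ 0.8090
After the IDS='quiet': P(compromised) = 0.7·0.8090 / (0.7·0.8090 + 0.85·0.1910) ≈ 0.7772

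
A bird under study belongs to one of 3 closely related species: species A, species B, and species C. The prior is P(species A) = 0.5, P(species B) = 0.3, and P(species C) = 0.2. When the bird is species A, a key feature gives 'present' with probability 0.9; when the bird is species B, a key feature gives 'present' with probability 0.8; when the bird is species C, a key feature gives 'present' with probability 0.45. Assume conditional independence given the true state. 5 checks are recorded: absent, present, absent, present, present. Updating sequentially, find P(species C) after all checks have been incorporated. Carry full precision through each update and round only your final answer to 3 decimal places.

Each posterior becomes the prior for the next update.
After 'absent': normaliser = 0.1·0.5000 + 0.2·0.3000 + 0.55·0.2000; P(species A) ≈ 0.2273, P(species B) ≈ 0.2727, P(species C) ≈ 0.5000
After 'present': normaliser = 0.9·0.2273 + 0.8·0.2727 + 0.45·0.5000; P(species A) ≈ 0.3158, P(species B) ≈ 0.3368, P(species C) ≈ 0.3474
After 'absent': normaliser = 0.1·0.3158 + 0.2·0.3368 + 0.55·0.3474; P(species A) ≈ 0.1089, P(species B) ≈ 0.2323, P(species C) ≈ 0.6588
After 'present': normaliser = 0.9·0.1089 + 0.8·0.2323 + 0.45·0.6588; P(species A) ≈ 0.1689, P(species B) ≈ 0.3203, P(species C) ≈ 0.5109
After 'present': normaliser = 0.9·0.1689 + 0.8·0.3203 + 0.45·0.5109; P(species A) ≈ 0.2382, P(species B) ≈ 0.4015, P(species C) ≈ 0.3603

0.360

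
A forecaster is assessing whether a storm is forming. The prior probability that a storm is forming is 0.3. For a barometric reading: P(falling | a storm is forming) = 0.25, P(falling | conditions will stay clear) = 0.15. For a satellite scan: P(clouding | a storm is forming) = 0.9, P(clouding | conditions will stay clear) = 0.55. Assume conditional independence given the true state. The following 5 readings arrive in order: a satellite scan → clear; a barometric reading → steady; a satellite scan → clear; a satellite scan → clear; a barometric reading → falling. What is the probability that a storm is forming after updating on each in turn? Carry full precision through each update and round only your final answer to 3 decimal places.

0.007

After a satellite scan='clear': P(storm) = 0.1·0.3000 / (0.1·0.3000 + 0.45·0.7000) ≈ 0.0870
After a barometric reading='steady': P(storm) = 0.75·0.0870 / (0.75·0.0870 + 0.85·0.9130) ≈ 0.0775
After a satellite scan='clear': P(storm) = 0.1·0.0775 / (0.1·0.0775 + 0.45·0.9225) ≈ 0.0183
After a satellite scan='clear': P(storm) = 0.1·0.0183 / (0.1·0.0183 + 0.45·0.9817) ≈ 0.0041
After a barometric reading='falling': P(storm) = 0.25·0.0041 / (0.25·0.0041 + 0.15·0.9959) ≈ 0.0069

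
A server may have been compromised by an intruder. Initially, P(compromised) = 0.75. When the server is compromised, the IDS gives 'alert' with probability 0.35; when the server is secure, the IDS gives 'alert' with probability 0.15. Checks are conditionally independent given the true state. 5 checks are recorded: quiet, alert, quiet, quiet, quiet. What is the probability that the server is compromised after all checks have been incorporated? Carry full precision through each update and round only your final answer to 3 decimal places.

After 'quiet': P(compromised) = 0.65·0.7500 / (0.65·0.7500 + 0.85·0.2500) ≈ 0.6964
After 'alert': P(compromised) = 0.35·0.6964 / (0.35·0.6964 + 0.15·0.3036) ≈ 0.8426
After 'quiet': P(compromised) = 0.65·0.8426 / (0.65·0.8426 + 0.85·0.1574) ≈ 0.8037
After 'quiet': P(compromised) = 0.65·0.8037 / (0.65·0.8037 + 0.85·0.1963) ≈ 0.7579
After 'quiet': P(compromised) = 0.65·0.7579 / (0.65·0.7579 + 0.85·0.2421) ≈ 0.7053

0.705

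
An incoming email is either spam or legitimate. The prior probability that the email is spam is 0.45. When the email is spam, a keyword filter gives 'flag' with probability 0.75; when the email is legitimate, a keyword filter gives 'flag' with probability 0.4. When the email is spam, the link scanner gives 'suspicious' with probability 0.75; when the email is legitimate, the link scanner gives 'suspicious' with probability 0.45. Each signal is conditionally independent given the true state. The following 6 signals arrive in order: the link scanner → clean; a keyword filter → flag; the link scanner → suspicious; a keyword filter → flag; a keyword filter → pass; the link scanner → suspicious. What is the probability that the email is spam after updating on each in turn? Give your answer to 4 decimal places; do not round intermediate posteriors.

After the link scanner='clean': P(spam) = 0.25·0.4500 / (0.25·0.4500 + 0.55·0.5500) ≈ 0.2711
After a keyword filter='flag': P(spam) = 0.75·0.2711 / (0.75·0.2711 + 0.4·0.7289) ≈ 0.4108
After the link scanner='suspicious': P(spam) = 0.75·0.4108 / (0.75·0.4108 + 0.45·0.5892) ≈ 0.5375
After a keyword filter='flag': P(spam) = 0.75·0.5375 / (0.75·0.5375 + 0.4·0.4625) ≈ 0.6854
After a keyword filter='pass': P(spam) = 0.25·0.6854 / (0.25·0.6854 + 0.6·0.3146) ≈ 0.4759
After the link scanner='suspicious': P(spam) = 0.75·0.4759 / (0.75·0.4759 + 0.45·0.5241) ≈ 0.6021

0.6021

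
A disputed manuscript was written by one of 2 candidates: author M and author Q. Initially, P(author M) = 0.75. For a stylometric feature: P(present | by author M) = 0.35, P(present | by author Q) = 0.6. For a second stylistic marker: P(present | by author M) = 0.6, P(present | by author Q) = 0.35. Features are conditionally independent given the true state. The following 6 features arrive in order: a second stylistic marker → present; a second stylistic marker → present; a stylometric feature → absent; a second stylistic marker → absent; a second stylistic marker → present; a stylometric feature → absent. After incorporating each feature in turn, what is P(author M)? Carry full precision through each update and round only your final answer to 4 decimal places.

0.9609

Apply Bayes' rule sequentially, carrying P(author M) forward.
After a second stylistic marker='present': P(author M) = 0.6·0.7500 / (0.6·0.7500 + 0.35·0.2500) ≈ 0.8372
After a second stylistic marker='present': P(author M) = 0.6·0.8372 / (0.6·0.8372 + 0.35·0.1628) ≈ 0.8981
After a stylometric feature='absent': P(author M) = 0.65·0.8981 / (0.65·0.8981 + 0.4·0.1019) ≈ 0.9348
After a second stylistic marker='absent': P(author M) = 0.4·0.9348 / (0.4·0.9348 + 0.65·0.0652) ≈ 0.8981
After a second stylistic marker='present': P(author M) = 0.6·0.8981 / (0.6·0.8981 + 0.35·0.1019) ≈ 0.9379
After a stylometric feature='absent': P(author M) = 0.65·0.9379 / (0.65·0.9379 + 0.4·0.0621) ≈ 0.9609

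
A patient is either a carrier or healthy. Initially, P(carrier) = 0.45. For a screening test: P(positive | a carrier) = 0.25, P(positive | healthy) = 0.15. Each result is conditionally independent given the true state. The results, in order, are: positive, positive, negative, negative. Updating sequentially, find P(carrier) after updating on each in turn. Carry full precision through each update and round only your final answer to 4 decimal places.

After 'positive': P(carrier) = 0.25·0.4500 / (0.25·0.4500 + 0.15·0.5500) ≈ 0.5769
After 'positive': P(carrier) = 0.25·0.5769 / (0.25·0.5769 + 0.15·0.4231) ≈ 0.6944
After 'negative': P(carrier) = 0.75·0.6944 / (0.75·0.6944 + 0.85·0.3056) ≈ 0.6673
After 'negative': P(carrier) = 0.75·0.6673 / (0.75·0.6673 + 0.85·0.3327) ≈ 0.6389

0.6389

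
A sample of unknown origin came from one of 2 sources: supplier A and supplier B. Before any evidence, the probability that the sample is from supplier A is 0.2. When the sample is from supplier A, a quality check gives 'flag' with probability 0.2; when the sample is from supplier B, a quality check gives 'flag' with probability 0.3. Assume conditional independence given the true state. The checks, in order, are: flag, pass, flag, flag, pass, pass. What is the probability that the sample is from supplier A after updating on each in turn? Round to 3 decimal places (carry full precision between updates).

Apply Bayes' rule sequentially, carrying P(supplier A) forward.
After 'flag': P(supplier A) = 0.2·0.2000 / (0.2·0.2000 + 0.3·0.8000) ≈ 0.1429
After 'pass': P(supplier A) = 0.8·0.1429 / (0.8·0.1429 + 0.7·0.8571) ≈ 0.1600
After 'flag': P(supplier A) = 0.2·0.1600 / (0.2·0.1600 + 0.3·0.8400) ≈ 0.1127
After 'flag': P(supplier A) = 0.2·0.1127 / (0.2·0.1127 + 0.3·0.8873) ≈ 0.0780
After 'pass': P(supplier A) = 0.8·0.0780 / (0.8·0.0780 + 0.7·0.9220) ≈ 0.0882
After 'pass': P(supplier A) = 0.8·0.0882 / (0.8·0.0882 + 0.7·0.9118) ≈ 0.0996

0.100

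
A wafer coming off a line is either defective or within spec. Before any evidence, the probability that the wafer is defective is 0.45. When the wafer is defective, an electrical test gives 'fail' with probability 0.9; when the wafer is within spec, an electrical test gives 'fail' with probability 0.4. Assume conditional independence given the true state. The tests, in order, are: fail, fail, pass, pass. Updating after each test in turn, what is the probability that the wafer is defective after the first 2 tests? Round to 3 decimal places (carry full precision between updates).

Each posterior becomes the prior for the next update.
After 'fail': P(defective) = 0.9·0.4500 / (0.9·0.4500 + 0.4·0.5500) ≈ 0.6480
After 'fail': P(defective) = 0.9·0.6480 / (0.9·0.6480 + 0.4·0.3520) ≈ 0.8055

0.806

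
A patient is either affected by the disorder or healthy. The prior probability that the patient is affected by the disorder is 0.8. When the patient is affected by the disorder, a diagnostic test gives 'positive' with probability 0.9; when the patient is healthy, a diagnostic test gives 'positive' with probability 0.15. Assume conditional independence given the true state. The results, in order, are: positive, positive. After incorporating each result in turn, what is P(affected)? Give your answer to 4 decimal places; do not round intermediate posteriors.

0.9931

Each posterior becomes the prior for the next update.
After 'positive': P(affected) = 0.9·0.8000 / (0.9·0.8000 + 0.15·0.2000) ≈ 0.9600
After 'positive': P(affected) = 0.9·0.9600 / (0.9·0.9600 + 0.15·0.0400) ≈ 0.9931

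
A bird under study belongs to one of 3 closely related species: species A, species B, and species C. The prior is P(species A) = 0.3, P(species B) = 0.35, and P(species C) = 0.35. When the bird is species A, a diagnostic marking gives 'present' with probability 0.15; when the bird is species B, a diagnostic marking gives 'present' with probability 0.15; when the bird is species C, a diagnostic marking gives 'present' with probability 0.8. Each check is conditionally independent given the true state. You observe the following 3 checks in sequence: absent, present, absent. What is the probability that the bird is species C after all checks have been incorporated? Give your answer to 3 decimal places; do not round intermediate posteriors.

After 'absent': normaliser = 0.85·0.3000 + 0.85·0.3500 + 0.2·0.3500; P(species A) ≈ 0.4096, P(species B) ≈ 0.4779, P(species C) ≈ 0.1124
After 'present': normaliser = 0.15·0.4096 + 0.15·0.4779 + 0.8·0.1124; P(species A) ≈ 0.2754, P(species B) ≈ 0.3213, P(species C) ≈ 0.4032
After 'absent': normaliser = 0.85·0.2754 + 0.85·0.3213 + 0.2·0.4032; P(species A) ≈ 0.3982, P(species B) ≈ 0.4646, P(species C) ≈ 0.1372

0.137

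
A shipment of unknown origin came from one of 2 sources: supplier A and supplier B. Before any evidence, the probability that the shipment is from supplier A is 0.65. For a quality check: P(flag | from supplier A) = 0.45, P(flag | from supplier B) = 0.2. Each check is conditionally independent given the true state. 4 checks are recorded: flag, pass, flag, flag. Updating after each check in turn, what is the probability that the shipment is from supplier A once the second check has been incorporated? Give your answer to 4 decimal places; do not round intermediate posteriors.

0.7418

Apply Bayes' rule sequentially, carrying P(supplier A) forward.
After 'flag': P(supplier A) = 0.45·0.6500 / (0.45·0.6500 + 0.2·0.3500) ≈ 0.8069
After 'pass': P(supplier A) = 0.55·0.8069 / (0.55·0.8069 + 0.8·0.1931) ≈ 0.7418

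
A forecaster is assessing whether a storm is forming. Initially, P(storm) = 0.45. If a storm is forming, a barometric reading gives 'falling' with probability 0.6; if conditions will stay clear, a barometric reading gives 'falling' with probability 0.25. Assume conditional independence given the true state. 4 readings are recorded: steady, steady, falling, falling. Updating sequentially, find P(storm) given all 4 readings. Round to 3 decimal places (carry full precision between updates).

After 'steady': P(storm) = 0.4·0.4500 / (0.4·0.4500 + 0.75·0.5500) ≈ 0.3038
After 'steady': P(storm) = 0.4·0.3038 / (0.4·0.3038 + 0.75·0.6962) ≈ 0.1888
After 'falling': P(storm) = 0.6·0.1888 / (0.6·0.1888 + 0.25·0.8112) ≈ 0.3584
After 'falling': P(storm) = 0.6·0.3584 / (0.6·0.3584 + 0.25·0.6416) ≈ 0.5727

0.573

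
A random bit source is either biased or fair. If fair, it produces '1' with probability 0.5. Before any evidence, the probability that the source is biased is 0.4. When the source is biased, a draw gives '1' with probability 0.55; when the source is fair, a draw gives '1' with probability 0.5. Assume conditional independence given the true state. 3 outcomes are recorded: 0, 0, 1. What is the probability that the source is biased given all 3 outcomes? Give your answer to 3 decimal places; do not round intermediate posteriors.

After '0': P(biased) = 0.45·0.4000 / (0.45·0.4000 + 0.5·0.6000) ≈ 0.3750
After '0': P(biased) = 0.45·0.3750 / (0.45·0.3750 + 0.5·0.6250) ≈ 0.3506
After '1': P(biased) = 0.55·0.3506 / (0.55·0.3506 + 0.5·0.6494) ≈ 0.3726

0.373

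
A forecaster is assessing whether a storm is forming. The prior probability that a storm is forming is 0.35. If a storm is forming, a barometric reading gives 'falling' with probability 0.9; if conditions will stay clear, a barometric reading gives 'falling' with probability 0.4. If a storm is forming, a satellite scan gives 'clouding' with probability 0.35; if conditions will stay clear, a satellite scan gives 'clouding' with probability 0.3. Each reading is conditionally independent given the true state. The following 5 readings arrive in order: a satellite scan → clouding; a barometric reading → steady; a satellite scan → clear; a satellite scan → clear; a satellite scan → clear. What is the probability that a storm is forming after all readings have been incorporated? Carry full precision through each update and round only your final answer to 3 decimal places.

After a satellite scan='clouding': P(storm) = 0.35·0.3500 / (0.35·0.3500 + 0.3·0.6500) ≈ 0.3858
After a barometric reading='steady': P(storm) = 0.1·0.3858 / (0.1·0.3858 + 0.6·0.6142) ≈ 0.0948
After a satellite scan='clear': P(storm) = 0.65·0.0948 / (0.65·0.0948 + 0.7·0.9052) ≈ 0.0886
After a satellite scan='clear': P(storm) = 0.65·0.0886 / (0.65·0.0886 + 0.7·0.9114) ≈ 0.0828
After a satellite scan='clear': P(storm) = 0.65·0.0828 / (0.65·0.0828 + 0.7·0.9172) ≈ 0.0773

0.077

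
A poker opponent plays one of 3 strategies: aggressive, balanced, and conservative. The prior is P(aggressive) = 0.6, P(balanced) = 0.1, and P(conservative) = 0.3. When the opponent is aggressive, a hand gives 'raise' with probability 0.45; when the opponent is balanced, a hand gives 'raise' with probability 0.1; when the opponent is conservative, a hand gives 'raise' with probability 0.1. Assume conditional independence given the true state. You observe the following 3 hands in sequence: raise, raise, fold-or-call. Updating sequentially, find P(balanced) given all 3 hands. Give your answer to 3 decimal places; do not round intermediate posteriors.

0.013

After 'raise': normaliser = 0.45·0.6000 + 0.1·0.1000 + 0.1·0.3000; P(aggressive) ≈ 0.8710, P(balanced) ≈ 0.0323, P(conservative) ≈ 0.0968
After 'raise': normaliser = 0.45·0.8710 + 0.1·0.0323 + 0.1·0.0968; P(aggressive) ≈ 0.9681, P(balanced) ≈ 0.0080, P(conservative) ≈ 0.0239
After 'fold-or-call': normaliser = 0.55·0.9681 + 0.9·0.0080 + 0.9·0.0239; P(aggressive) ≈ 0.9489, P(balanced) ≈ 0.0128, P(conservative) ≈ 0.0383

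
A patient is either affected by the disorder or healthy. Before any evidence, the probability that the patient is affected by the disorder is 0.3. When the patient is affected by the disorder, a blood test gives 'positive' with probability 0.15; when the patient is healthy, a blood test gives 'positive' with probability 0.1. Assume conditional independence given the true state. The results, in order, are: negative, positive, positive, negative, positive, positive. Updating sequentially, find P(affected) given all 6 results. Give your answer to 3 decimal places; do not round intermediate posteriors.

0.659

Apply Bayes' rule sequentially, carrying P(affected) forward.
After 'negative': P(affected) = 0.85·0.3000 / (0.85·0.3000 + 0.9·0.7000) ≈ 0.2881
After 'positive': P(affected) = 0.15·0.2881 / (0.15·0.2881 + 0.1·0.7119) ≈ 0.3778
After 'positive': P(affected) = 0.15·0.3778 / (0.15·0.3778 + 0.1·0.6222) ≈ 0.4766
After 'negative': P(affected) = 0.85·0.4766 / (0.85·0.4766 + 0.9·0.5234) ≈ 0.4624
After 'positive': P(affected) = 0.15·0.4624 / (0.15·0.4624 + 0.1·0.5376) ≈ 0.5634
After 'positive': P(affected) = 0.15·0.5634 / (0.15·0.5634 + 0.1·0.4366) ≈ 0.6593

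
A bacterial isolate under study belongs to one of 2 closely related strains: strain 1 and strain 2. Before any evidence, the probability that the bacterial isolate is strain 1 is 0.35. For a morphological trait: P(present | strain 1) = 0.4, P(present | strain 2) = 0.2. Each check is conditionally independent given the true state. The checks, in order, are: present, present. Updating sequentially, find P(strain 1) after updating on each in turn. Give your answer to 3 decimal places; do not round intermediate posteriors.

Apply Bayes' rule sequentially, carrying P(strain 1) forward.
After 'present': P(strain 1) = 0.4·0.3500 / (0.4·0.3500 + 0.2·0.6500) ≈ 0.5185
After 'present': P(strain 1) = 0.4·0.5185 / (0.4·0.5185 + 0.2·0.4815) ≈ 0.6829

0.683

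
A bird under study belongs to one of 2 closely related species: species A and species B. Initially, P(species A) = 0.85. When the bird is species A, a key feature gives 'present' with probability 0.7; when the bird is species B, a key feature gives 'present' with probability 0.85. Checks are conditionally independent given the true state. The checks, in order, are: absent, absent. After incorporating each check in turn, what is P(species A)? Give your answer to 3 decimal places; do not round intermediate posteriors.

0.958

After 'absent': P(species A) = 0.3·0.8500 / (0.3·0.8500 + 0.15·0.1500) ≈ 0.9189
After 'absent': P(species A) = 0.3·0.9189 / (0.3·0.9189 + 0.15·0.0811) ≈ 0.9577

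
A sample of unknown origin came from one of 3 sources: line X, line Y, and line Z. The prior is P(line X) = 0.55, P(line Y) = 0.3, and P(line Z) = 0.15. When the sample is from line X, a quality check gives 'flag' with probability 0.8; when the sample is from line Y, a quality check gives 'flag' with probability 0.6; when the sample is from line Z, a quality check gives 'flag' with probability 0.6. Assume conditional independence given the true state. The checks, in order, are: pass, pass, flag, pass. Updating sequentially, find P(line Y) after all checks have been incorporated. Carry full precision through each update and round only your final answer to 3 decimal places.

After 'pass': normaliser = 0.2·0.5500 + 0.4·0.3000 + 0.4·0.1500; P(line X) ≈ 0.3793, P(line Y) ≈ 0.4138, P(line Z) ≈ 0.2069
After 'pass': normaliser = 0.2·0.3793 + 0.4·0.4138 + 0.4·0.2069; P(line X) ≈ 0.2340, P(line Y) ≈ 0.5106, P(line Z) ≈ 0.2553
After 'flag': normaliser = 0.8·0.2340 + 0.6·0.5106 + 0.6·0.2553; P(line X) ≈ 0.2895, P(line Y) ≈ 0.4737, P(line Z) ≈ 0.2368
After 'pass': normaliser = 0.2·0.2895 + 0.4·0.4737 + 0.4·0.2368; P(line X) ≈ 0.1692, P(line Y) ≈ 0.5538, P(line Z) ≈ 0.2769

0.554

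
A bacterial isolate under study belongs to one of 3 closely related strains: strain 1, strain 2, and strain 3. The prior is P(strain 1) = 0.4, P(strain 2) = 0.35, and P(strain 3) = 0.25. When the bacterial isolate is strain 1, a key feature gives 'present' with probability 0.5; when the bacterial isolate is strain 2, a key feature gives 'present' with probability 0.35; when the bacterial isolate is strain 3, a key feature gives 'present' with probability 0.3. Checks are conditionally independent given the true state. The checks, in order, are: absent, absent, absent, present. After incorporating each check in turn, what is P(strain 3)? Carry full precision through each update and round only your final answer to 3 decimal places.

Each posterior becomes the prior for the next update.
After 'absent': normaliser = 0.5·0.4000 + 0.65·0.3500 + 0.7·0.2500; P(strain 1) ≈ 0.3320, P(strain 2) ≈ 0.3776, P(strain 3) ≈ 0.2905
After 'absent': normaliser = 0.5·0.3320 + 0.65·0.3776 + 0.7·0.2905; P(strain 1) ≈ 0.2700, P(strain 2) ≈ 0.3993, P(strain 3) ≈ 0.3307
After 'absent': normaliser = 0.5·0.2700 + 0.65·0.3993 + 0.7·0.3307; P(strain 1) ≈ 0.2156, P(strain 2) ≈ 0.4145, P(strain 3) ≈ 0.3698
After 'present': normaliser = 0.5·0.2156 + 0.35·0.4145 + 0.3·0.3698; P(strain 1) ≈ 0.2963, P(strain 2) ≈ 0.3988, P(strain 3) ≈ 0.3049

0.305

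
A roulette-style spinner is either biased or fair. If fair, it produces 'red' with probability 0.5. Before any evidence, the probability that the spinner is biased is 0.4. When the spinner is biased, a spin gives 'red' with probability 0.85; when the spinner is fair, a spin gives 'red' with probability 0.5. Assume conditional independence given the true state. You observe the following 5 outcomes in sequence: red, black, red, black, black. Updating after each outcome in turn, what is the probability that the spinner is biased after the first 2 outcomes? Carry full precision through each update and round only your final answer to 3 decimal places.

After 'red': P(biased) = 0.85·0.4000 / (0.85·0.4000 + 0.5·0.6000) ≈ 0.5312
After 'black': P(biased) = 0.15·0.5312 / (0.15·0.5312 + 0.5·0.4688) ≈ 0.2537

0.254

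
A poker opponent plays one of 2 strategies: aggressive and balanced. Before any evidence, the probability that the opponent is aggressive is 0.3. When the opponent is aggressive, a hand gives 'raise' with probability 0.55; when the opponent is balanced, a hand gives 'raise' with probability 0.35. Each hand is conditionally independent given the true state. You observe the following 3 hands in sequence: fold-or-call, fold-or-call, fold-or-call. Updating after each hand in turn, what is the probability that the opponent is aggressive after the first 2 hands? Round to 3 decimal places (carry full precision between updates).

Apply Bayes' rule sequentially, carrying P(aggressive) forward.
After 'fold-or-call': P(aggressive) = 0.45·0.3000 / (0.45·0.3000 + 0.65·0.7000) ≈ 0.2288
After 'fold-or-call': P(aggressive) = 0.45·0.2288 / (0.45·0.2288 + 0.65·0.7712) ≈ 0.1704

0.170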